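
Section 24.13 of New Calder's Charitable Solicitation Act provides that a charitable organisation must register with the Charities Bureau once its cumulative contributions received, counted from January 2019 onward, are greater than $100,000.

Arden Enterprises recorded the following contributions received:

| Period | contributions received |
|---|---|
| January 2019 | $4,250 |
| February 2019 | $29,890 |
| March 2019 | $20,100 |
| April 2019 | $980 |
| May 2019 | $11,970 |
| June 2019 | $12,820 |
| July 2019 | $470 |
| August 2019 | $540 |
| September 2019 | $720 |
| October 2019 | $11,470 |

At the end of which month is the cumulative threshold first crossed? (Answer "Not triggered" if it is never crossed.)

Through January 2019: $4,250
Through February 2019: $34,140
Through March 2019: $54,240
Through April 2019: $55,220
Through May 2019: $67,190
Through June 2019: $80,010
Through July 2019: $80,480
Through August 2019: $81,020
Through September 2019: $81,740
Through October 2019: $93,210
Final cumulative total $93,210 ≤ $100,000; the threshold is never exceeded.

Not triggered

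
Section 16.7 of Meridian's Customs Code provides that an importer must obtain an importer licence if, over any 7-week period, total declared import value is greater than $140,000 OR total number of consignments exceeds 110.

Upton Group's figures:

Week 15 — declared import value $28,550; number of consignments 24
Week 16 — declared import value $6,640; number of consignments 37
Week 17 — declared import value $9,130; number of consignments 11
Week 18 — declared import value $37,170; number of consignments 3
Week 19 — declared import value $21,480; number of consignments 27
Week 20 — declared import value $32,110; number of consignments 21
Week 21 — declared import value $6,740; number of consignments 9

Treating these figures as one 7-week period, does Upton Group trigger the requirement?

Yes

Total declared import value: $28,550 + $6,640 + $9,130 + $37,170 + $21,480 + $32,110 + $6,740 = $141,820 (> $140,000).
Total number of consignments: 24 + 37 + 11 + 3 + 27 + 21 + 9 = 132 (> 110).
The test is 'or': at least one threshold is exceeded.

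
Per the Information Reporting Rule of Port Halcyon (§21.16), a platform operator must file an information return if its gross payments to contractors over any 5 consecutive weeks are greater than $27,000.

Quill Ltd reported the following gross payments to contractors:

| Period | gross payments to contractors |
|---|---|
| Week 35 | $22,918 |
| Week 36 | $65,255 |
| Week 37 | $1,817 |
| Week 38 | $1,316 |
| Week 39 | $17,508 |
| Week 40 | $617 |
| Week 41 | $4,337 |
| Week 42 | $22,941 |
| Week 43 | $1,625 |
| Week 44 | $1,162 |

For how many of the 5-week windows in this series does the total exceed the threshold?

Week 35–Week 39: $22,918 + $65,255 + $1,817 + $1,316 + $17,508 = $108,814 (over)
Week 36–Week 40: $65,255 + $1,817 + $1,316 + $17,508 + $617 = $86,513 (over)
Week 37–Week 41: $1,817 + $1,316 + $17,508 + $617 + $4,337 = $25,595 (under)
Week 38–Week 42: $1,316 + $17,508 + $617 + $4,337 + $22,941 = $46,719 (over)
Week 39–Week 43: $17,508 + $617 + $4,337 + $22,941 + $1,625 = $47,028 (over)
Week 40–Week 44: $617 + $4,337 + $22,941 + $1,625 + $1,162 = $30,682 (over)
5 windows exceed the threshold.

5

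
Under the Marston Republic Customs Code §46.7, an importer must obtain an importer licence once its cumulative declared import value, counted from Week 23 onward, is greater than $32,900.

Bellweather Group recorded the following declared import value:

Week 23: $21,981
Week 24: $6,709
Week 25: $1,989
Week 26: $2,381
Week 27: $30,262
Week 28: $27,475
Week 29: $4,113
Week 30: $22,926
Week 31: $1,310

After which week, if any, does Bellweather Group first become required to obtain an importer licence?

Through Week 23: $21,981
Through Week 24: $28,690
Through Week 25: $30,679
Through Week 26: $33,060 ← exceeds threshold

Week 26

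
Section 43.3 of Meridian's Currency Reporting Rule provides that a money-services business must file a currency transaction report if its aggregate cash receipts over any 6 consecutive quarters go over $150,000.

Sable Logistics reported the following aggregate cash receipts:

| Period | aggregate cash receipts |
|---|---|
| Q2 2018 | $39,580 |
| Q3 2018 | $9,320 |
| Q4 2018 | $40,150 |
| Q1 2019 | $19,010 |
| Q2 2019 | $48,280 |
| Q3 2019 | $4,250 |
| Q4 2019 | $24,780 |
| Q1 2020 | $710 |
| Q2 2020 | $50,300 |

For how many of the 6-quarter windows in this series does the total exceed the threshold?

Q2 2018–Q3 2019: $39,580 + $9,320 + $40,150 + $19,010 + $48,280 + $4,250 = $160,590 (over)
Q3 2018–Q4 2019: $9,320 + $40,150 + $19,010 + $48,280 + $4,250 + $24,780 = $145,790 (under)
Q4 2018–Q1 2020: $40,150 + $19,010 + $48,280 + $4,250 + $24,780 + $710 = $137,180 (under)
Q1 2019–Q2 2020: $19,010 + $48,280 + $4,250 + $24,780 + $710 + $50,300 = $147,330 (under)
1 window exceeds the threshold.

1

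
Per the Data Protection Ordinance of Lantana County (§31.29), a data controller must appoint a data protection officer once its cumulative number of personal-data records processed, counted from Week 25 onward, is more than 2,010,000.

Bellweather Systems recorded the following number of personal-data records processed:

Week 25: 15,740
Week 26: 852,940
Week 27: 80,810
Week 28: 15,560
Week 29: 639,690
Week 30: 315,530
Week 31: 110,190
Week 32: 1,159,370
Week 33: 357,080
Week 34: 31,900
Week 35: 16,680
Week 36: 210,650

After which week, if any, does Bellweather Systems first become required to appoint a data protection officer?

Week 31

Through Week 25: 15,740
Through Week 26: 868,680
Through Week 27: 949,490
Through Week 28: 965,050
Through Week 29: 1,604,740
Through Week 30: 1,920,270
Through Week 31: 2,030,460 ← exceeds threshold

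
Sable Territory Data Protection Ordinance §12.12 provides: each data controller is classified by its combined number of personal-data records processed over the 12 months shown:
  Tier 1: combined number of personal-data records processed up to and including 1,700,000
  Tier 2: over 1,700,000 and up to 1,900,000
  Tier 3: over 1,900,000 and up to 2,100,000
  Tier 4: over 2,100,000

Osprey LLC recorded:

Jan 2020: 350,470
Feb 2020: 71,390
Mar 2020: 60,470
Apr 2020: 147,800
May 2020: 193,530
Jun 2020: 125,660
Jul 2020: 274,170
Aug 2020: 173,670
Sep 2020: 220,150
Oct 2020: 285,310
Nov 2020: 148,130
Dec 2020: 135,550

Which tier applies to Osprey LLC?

Tier 4

Combined number of personal-data records processed: 350,470 + 71,390 + 60,470 + 147,800 + 193,530 + 125,660 + 274,170 + 173,670 + 220,150 + 285,310 + 148,130 + 135,550 = 2,186,300.
2,186,300 > 2,100,000, so Tier 4 applies.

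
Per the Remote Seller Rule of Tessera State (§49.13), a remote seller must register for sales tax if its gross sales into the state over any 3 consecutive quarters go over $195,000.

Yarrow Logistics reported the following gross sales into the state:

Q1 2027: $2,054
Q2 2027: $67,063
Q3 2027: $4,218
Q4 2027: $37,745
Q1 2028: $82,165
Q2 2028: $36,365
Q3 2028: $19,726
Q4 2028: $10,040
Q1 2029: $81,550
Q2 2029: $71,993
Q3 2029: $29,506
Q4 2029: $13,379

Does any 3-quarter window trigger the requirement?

No

Q1 2027–Q3 2027: $2,054 + $67,063 + $4,218 = $73,335 (under)
Q2 2027–Q4 2027: $67,063 + $4,218 + $37,745 = $109,026 (under)
Q3 2027–Q1 2028: $4,218 + $37,745 + $82,165 = $124,128 (under)
Q4 2027–Q2 2028: $37,745 + $82,165 + $36,365 = $156,275 (under)
Q1 2028–Q3 2028: $82,165 + $36,365 + $19,726 = $138,256 (under)
Q2 2028–Q4 2028: $36,365 + $19,726 + $10,040 = $66,131 (under)
Q3 2028–Q1 2029: $19,726 + $10,040 + $81,550 = $111,316 (under)
Q4 2028–Q2 2029: $10,040 + $81,550 + $71,993 = $163,583 (under)
Q1 2029–Q3 2029: $81,550 + $71,993 + $29,506 = $183,049 (under)
Q2 2029–Q4 2029: $71,993 + $29,506 + $13,379 = $114,878 (under)
No window exceeds $195,000.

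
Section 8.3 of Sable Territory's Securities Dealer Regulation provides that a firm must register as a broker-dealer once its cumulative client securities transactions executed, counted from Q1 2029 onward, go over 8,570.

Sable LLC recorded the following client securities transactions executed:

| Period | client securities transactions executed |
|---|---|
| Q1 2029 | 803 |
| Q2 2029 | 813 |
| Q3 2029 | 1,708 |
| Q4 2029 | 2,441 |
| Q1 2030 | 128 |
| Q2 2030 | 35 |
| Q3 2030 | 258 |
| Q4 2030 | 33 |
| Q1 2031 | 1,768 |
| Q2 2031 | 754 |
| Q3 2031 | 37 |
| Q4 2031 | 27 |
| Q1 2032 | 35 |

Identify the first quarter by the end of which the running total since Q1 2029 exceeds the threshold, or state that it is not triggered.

Through Q1 2029: 803
Through Q2 2029: 1,616
Through Q3 2029: 3,324
Through Q4 2029: 5,765
Through Q1 2030: 5,893
Through Q2 2030: 5,928
Through Q3 2030: 6,186
Through Q4 2030: 6,219
Through Q1 2031: 7,987
Through Q2 2031: 8,741 ← exceeds threshold

Q2 2031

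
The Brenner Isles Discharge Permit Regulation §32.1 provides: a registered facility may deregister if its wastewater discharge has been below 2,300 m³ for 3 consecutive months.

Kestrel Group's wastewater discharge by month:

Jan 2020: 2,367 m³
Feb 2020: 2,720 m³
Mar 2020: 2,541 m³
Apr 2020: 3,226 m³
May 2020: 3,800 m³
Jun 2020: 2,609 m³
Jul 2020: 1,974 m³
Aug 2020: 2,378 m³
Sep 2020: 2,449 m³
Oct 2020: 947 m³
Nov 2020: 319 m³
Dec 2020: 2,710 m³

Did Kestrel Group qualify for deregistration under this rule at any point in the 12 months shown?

Months below 2,300 m³: Jul 2020, Oct 2020, Nov 2020.
Longest run of consecutive months below the threshold: 2.
2 < 3, so Kestrel Group never became eligible.

No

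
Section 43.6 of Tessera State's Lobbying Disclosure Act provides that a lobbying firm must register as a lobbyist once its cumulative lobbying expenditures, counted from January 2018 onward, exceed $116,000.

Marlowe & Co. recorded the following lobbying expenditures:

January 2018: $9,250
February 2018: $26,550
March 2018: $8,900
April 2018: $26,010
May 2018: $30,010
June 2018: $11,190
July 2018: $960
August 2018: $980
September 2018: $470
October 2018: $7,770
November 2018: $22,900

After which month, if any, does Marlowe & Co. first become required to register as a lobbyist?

October 2018

Through January 2018: $9,250
Through February 2018: $35,800
Through March 2018: $44,700
Through April 2018: $70,710
Through May 2018: $100,720
Through June 2018: $111,910
Through July 2018: $112,870
Through August 2018: $113,850
Through September 2018: $114,320
Through October 2018: $122,090 ← exceeds threshold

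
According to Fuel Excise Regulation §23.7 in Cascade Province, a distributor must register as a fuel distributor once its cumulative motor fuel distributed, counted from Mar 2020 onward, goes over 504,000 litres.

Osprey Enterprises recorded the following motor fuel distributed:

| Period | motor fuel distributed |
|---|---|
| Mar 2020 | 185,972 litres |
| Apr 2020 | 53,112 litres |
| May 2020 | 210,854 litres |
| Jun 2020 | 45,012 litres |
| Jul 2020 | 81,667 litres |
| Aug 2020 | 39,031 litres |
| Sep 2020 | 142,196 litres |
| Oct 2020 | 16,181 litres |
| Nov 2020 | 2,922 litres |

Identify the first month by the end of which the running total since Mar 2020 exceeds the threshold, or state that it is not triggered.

Jul 2020

Through Mar 2020: 185,972 litres
Through Apr 2020: 239,084 litres
Through May 2020: 449,938 litres
Through Jun 2020: 494,950 litres
Through Jul 2020: 576,617 litres ← exceeds threshold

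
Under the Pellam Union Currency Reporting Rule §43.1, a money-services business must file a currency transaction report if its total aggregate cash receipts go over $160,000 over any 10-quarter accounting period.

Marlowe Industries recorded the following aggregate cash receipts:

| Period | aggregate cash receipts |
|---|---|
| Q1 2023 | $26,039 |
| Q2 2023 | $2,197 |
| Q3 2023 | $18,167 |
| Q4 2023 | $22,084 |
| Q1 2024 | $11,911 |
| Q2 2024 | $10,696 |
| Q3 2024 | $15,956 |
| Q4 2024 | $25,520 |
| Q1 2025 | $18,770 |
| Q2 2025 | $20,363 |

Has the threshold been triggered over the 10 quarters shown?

Total aggregate cash receipts: $26,039 + $2,197 + $18,167 + $22,084 + $11,911 + $10,696 + $15,956 + $25,520 + $18,770 + $20,363 = $171,703.
$171,703 > $160,000, so the threshold is exceeded.

Yes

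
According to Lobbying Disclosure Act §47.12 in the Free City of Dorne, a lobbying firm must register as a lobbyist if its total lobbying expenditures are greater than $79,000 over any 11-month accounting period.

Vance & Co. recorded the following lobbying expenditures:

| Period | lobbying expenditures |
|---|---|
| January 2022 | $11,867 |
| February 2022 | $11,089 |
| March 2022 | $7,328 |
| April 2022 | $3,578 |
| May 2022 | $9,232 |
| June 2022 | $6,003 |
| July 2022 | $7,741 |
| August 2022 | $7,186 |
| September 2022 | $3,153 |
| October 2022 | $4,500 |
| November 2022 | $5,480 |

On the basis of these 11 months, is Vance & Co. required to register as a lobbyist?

Total lobbying expenditures: $11,867 + $11,089 + $7,328 + $3,578 + $9,232 + $6,003 + $7,741 + $7,186 + $3,153 + $4,500 + $5,480 = $77,157.
$77,157 ≤ $79,000, so the threshold is not exceeded.

No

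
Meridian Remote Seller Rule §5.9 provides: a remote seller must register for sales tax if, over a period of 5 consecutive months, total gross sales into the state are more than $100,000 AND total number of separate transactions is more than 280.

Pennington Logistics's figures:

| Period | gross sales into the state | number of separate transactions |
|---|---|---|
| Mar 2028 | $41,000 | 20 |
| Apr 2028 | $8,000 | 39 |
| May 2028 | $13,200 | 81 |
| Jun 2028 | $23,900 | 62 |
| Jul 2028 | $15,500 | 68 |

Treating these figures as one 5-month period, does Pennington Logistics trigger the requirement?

No

Total gross sales into the state: $41,000 + $8,000 + $13,200 + $23,900 + $15,500 = $101,600 (> $100,000).
Total number of separate transactions: 20 + 39 + 81 + 62 + 68 = 270 (≤ 280).
The test is 'and': the rule requires both, and at least one is not exceeded.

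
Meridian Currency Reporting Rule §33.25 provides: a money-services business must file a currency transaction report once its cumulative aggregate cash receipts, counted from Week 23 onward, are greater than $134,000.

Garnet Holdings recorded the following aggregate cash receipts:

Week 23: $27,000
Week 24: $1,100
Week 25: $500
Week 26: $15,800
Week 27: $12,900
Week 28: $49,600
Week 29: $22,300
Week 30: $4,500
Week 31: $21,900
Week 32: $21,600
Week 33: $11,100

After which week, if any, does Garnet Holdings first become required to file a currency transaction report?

Through Week 23: $27,000
Through Week 24: $28,100
Through Week 25: $28,600
Through Week 26: $44,400
Through Week 27: $57,300
Through Week 28: $106,900
Through Week 29: $129,200
Through Week 30: $133,700
Through Week 31: $155,600 ← exceeds threshold

Week 31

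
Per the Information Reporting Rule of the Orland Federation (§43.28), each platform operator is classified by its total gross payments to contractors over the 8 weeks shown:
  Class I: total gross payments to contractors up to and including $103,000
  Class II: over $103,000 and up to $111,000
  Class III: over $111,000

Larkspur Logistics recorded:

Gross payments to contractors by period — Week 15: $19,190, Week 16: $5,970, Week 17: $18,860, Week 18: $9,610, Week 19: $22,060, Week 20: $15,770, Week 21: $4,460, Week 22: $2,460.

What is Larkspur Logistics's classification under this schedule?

Class I

Total gross payments to contractors: $19,190 + $5,970 + $18,860 + $9,610 + $22,060 + $15,770 + $4,460 + $2,460 = $98,380.
$98,380 ≤ $103,000, so Class I applies.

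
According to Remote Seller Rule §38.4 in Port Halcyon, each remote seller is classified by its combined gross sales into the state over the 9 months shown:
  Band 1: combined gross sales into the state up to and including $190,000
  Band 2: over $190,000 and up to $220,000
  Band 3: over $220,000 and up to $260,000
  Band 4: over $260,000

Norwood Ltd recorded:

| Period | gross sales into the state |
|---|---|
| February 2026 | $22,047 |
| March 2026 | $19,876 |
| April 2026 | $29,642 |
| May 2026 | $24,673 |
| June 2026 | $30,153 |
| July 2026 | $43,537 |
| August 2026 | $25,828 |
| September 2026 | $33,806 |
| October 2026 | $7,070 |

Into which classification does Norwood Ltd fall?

Band 3

Combined gross sales into the state: $22,047 + $19,876 + $29,642 + $24,673 + $30,153 + $43,537 + $25,828 + $33,806 + $7,070 = $236,632.
$220,000 < $236,632 ≤ $260,000, so Band 3 applies.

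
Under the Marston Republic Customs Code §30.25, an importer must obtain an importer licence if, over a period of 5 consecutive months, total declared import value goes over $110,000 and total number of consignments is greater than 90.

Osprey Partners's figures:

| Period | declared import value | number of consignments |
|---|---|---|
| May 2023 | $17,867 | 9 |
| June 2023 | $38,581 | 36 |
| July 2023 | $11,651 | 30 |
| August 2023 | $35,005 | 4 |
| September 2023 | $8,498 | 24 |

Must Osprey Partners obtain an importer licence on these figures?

Total declared import value: $17,867 + $38,581 + $11,651 + $35,005 + $8,498 = $111,602 (> $110,000).
Total number of consignments: 9 + 36 + 30 + 4 + 24 = 103 (> 90).
The test is 'and': both thresholds are exceeded.

Yes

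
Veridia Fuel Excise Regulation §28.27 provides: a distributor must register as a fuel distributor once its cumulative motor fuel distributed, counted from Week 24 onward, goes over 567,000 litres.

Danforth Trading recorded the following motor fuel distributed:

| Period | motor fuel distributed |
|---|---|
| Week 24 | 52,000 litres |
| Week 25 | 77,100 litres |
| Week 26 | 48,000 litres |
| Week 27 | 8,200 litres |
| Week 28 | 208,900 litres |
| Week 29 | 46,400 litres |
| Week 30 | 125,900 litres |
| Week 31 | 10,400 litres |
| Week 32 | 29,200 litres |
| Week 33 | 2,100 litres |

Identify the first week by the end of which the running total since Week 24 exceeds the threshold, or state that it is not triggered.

Week 31

Through Week 24: 52,000 litres
Through Week 25: 129,100 litres
Through Week 26: 177,100 litres
Through Week 27: 185,300 litres
Through Week 28: 394,200 litres
Through Week 29: 440,600 litres
Through Week 30: 566,500 litres
Through Week 31: 576,900 litres ← exceeds threshold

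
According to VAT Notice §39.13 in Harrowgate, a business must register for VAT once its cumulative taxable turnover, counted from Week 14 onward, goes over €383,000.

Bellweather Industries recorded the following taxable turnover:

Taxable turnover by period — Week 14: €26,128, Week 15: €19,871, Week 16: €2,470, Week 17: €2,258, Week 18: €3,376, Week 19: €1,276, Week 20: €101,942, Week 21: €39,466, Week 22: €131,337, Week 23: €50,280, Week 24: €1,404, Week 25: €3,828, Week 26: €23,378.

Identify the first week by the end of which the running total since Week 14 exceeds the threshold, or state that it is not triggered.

Through Week 14: €26,128
Through Week 15: €45,999
Through Week 16: €48,469
Through Week 17: €50,727
Through Week 18: €54,103
Through Week 19: €55,379
Through Week 20: €157,321
Through Week 21: €196,787
Through Week 22: €328,124
Through Week 23: €378,404
Through Week 24: €379,808
Through Week 25: €383,636 ← exceeds threshold

Week 25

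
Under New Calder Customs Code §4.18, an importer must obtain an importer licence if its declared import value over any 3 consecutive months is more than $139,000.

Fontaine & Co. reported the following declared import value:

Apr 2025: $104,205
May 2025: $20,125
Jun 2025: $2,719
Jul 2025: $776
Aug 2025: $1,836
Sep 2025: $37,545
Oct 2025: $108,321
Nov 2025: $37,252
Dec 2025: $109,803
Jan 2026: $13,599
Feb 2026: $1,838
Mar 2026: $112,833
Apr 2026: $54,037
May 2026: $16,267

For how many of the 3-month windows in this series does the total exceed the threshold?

6

Apr 2025–Jun 2025: $104,205 + $20,125 + $2,719 = $127,049 (under)
May 2025–Jul 2025: $20,125 + $2,719 + $776 = $23,620 (under)
Jun 2025–Aug 2025: $2,719 + $776 + $1,836 = $5,331 (under)
Jul 2025–Sep 2025: $776 + $1,836 + $37,545 = $40,157 (under)
Aug 2025–Oct 2025: $1,836 + $37,545 + $108,321 = $147,702 (over)
Sep 2025–Nov 2025: $37,545 + $108,321 + $37,252 = $183,118 (over)
Oct 2025–Dec 2025: $108,321 + $37,252 + $109,803 = $255,376 (over)
Nov 2025–Jan 2026: $37,252 + $109,803 + $13,599 = $160,654 (over)
Dec 2025–Feb 2026: $109,803 + $13,599 + $1,838 = $125,240 (under)
Jan 2026–Mar 2026: $13,599 + $1,838 + $112,833 = $128,270 (under)
Feb 2026–Apr 2026: $1,838 + $112,833 + $54,037 = $168,708 (over)
Mar 2026–May 2026: $112,833 + $54,037 + $16,267 = $183,137 (over)
6 windows exceed the threshold.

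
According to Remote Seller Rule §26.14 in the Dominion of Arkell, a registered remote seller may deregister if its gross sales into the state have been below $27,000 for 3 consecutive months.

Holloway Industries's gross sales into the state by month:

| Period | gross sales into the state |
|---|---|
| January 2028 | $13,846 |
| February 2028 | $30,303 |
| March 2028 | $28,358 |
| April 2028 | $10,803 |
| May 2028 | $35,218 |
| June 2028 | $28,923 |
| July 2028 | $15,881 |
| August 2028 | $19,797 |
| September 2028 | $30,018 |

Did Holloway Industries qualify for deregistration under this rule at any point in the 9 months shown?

Months below $27,000: January 2028, April 2028, July 2028, August 2028.
Longest run of consecutive months below the threshold: 2.
2 < 3, so Holloway Industries never became eligible.

No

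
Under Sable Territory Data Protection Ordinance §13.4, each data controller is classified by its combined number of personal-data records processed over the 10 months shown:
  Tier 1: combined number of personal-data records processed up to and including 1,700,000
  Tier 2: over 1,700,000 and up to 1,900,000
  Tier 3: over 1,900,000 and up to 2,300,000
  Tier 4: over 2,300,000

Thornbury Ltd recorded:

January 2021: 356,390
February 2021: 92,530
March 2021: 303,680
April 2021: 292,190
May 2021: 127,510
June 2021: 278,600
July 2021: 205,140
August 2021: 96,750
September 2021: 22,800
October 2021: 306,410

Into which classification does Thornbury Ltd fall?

Tier 3

Combined number of personal-data records processed: 356,390 + 92,530 + 303,680 + 292,190 + 127,510 + 278,600 + 205,140 + 96,750 + 22,800 + 306,410 = 2,082,000.
1,900,000 < 2,082,000 ≤ 2,300,000, so Tier 3 applies.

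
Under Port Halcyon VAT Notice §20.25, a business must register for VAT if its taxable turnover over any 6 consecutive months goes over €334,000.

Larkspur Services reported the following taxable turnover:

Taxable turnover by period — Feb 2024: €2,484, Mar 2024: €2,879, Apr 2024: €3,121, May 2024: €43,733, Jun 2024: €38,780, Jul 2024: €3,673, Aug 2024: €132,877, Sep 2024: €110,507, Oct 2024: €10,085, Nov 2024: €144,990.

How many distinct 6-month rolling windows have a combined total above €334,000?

Feb 2024–Jul 2024: €2,484 + €2,879 + €3,121 + €43,733 + €38,780 + €3,673 = €94,670 (under)
Mar 2024–Aug 2024: €2,879 + €3,121 + €43,733 + €38,780 + €3,673 + €132,877 = €225,063 (under)
Apr 2024–Sep 2024: €3,121 + €43,733 + €38,780 + €3,673 + €132,877 + €110,507 = €332,691 (under)
May 2024–Oct 2024: €43,733 + €38,780 + €3,673 + €132,877 + €110,507 + €10,085 = €339,655 (over)
Jun 2024–Nov 2024: €38,780 + €3,673 + €132,877 + €110,507 + €10,085 + €144,990 = €440,912 (over)
2 windows exceed the threshold.

2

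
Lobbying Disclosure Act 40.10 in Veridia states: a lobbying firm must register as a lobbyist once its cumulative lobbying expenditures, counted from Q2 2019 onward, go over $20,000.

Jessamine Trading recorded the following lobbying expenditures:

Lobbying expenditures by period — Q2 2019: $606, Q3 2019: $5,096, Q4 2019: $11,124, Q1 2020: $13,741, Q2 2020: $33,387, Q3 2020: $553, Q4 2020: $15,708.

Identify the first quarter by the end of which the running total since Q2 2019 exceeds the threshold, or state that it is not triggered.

Through Q2 2019: $606
Through Q3 2019: $5,702
Through Q4 2019: $16,826
Through Q1 2020: $30,567 ← exceeds threshold

Q1 2020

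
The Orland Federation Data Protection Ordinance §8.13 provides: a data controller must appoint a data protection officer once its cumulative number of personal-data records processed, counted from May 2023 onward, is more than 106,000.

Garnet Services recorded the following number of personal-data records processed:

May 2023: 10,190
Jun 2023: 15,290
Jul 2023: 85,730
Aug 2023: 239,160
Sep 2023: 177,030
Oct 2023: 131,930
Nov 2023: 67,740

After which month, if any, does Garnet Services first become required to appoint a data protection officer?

Through May 2023: 10,190
Through Jun 2023: 25,480
Through Jul 2023: 111,210 ← exceeds threshold

Jul 2023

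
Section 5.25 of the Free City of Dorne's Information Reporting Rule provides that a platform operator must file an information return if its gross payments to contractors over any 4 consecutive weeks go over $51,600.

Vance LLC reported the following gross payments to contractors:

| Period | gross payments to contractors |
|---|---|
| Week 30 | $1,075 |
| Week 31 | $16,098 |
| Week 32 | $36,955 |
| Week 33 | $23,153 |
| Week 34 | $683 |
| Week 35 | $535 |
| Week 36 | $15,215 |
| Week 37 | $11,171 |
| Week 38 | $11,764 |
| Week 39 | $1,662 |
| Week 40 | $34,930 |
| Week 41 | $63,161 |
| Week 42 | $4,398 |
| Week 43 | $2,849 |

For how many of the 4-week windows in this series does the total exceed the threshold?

Week 30–Week 33: $1,075 + $16,098 + $36,955 + $23,153 = $77,281 (over)
Week 31–Week 34: $16,098 + $36,955 + $23,153 + $683 = $76,889 (over)
Week 32–Week 35: $36,955 + $23,153 + $683 + $535 = $61,326 (over)
Week 33–Week 36: $23,153 + $683 + $535 + $15,215 = $39,586 (under)
Week 34–Week 37: $683 + $535 + $15,215 + $11,171 = $27,604 (under)
Week 35–Week 38: $535 + $15,215 + $11,171 + $11,764 = $38,685 (under)
Week 36–Week 39: $15,215 + $11,171 + $11,764 + $1,662 = $39,812 (under)
Week 37–Week 40: $11,171 + $11,764 + $1,662 + $34,930 = $59,527 (over)
Week 38–Week 41: $11,764 + $1,662 + $34,930 + $63,161 = $111,517 (over)
Week 39–Week 42: $1,662 + $34,930 + $63,161 + $4,398 = $104,151 (over)
Week 40–Week 43: $34,930 + $63,161 + $4,398 + $2,849 = $105,338 (over)
7 windows exceed the threshold.

7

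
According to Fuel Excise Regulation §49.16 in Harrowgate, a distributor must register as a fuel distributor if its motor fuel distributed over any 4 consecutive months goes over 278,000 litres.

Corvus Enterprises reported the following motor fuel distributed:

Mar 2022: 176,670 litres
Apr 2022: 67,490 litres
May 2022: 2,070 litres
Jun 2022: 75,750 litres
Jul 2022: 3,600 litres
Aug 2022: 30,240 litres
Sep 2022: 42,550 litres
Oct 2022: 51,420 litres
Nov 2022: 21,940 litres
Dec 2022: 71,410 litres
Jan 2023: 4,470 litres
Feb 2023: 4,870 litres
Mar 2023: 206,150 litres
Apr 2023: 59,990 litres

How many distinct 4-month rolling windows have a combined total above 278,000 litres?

2

Mar 2022–Jun 2022: 176,670 litres + 67,490 litres + 2,070 litres + 75,750 litres = 321,980 litres (over)
Apr 2022–Jul 2022: 67,490 litres + 2,070 litres + 75,750 litres + 3,600 litres = 148,910 litres (under)
May 2022–Aug 2022: 2,070 litres + 75,750 litres + 3,600 litres + 30,240 litres = 111,660 litres (under)
Jun 2022–Sep 2022: 75,750 litres + 3,600 litres + 30,240 litres + 42,550 litres = 152,140 litres (under)
Jul 2022–Oct 2022: 3,600 litres + 30,240 litres + 42,550 litres + 51,420 litres = 127,810 litres (under)
Aug 2022–Nov 2022: 30,240 litres + 42,550 litres + 51,420 litres + 21,940 litres = 146,150 litres (under)
Sep 2022–Dec 2022: 42,550 litres + 51,420 litres + 21,940 litres + 71,410 litres = 187,320 litres (under)
Oct 2022–Jan 2023: 51,420 litres + 21,940 litres + 71,410 litres + 4,470 litres = 149,240 litres (under)
Nov 2022–Feb 2023: 21,940 litres + 71,410 litres + 4,470 litres + 4,870 litres = 102,690 litres (under)
Dec 2022–Mar 2023: 71,410 litres + 4,470 litres + 4,870 litres + 206,150 litres = 286,900 litres (over)
Jan 2023–Apr 2023: 4,470 litres + 4,870 litres + 206,150 litres + 59,990 litres = 275,480 litres (under)
2 windows exceed the threshold.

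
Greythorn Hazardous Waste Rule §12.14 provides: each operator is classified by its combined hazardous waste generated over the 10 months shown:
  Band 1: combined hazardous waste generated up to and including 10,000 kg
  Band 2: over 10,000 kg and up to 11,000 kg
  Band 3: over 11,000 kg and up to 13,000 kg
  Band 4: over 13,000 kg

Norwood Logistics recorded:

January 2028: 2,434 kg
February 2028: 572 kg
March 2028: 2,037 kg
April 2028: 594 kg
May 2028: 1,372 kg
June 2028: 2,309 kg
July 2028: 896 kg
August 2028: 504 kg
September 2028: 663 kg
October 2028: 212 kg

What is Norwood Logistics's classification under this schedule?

Band 3

Combined hazardous waste generated: 2,434 kg + 572 kg + 2,037 kg + 594 kg + 1,372 kg + 2,309 kg + 896 kg + 504 kg + 663 kg + 212 kg = 11,593 kg.
11,000 kg < 11,593 kg ≤ 13,000 kg, so Band 3 applies.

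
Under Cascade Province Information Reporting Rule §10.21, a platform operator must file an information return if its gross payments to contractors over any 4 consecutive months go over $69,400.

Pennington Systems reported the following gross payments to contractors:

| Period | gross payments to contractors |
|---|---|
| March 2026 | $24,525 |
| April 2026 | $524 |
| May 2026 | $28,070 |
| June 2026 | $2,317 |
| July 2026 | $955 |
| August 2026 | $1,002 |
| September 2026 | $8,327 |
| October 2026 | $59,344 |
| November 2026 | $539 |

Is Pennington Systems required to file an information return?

Yes

March 2026–June 2026: $24,525 + $524 + $28,070 + $2,317 = $55,436 (under)
April 2026–July 2026: $524 + $28,070 + $2,317 + $955 = $31,866 (under)
May 2026–August 2026: $28,070 + $2,317 + $955 + $1,002 = $32,344 (under)
June 2026–September 2026: $2,317 + $955 + $1,002 + $8,327 = $12,601 (under)
July 2026–October 2026: $955 + $1,002 + $8,327 + $59,344 = $69,628 (over)
August 2026–November 2026: $1,002 + $8,327 + $59,344 + $539 = $69,212 (under)
At least one window exceeds $69,400.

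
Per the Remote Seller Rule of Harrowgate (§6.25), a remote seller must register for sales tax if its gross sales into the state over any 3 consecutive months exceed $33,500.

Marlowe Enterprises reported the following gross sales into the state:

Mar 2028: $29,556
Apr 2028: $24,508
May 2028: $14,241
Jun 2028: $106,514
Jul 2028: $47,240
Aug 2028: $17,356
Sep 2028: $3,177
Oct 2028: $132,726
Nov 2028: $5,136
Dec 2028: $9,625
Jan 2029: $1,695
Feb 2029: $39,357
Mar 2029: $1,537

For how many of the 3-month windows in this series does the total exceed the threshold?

Mar 2028–May 2028: $29,556 + $24,508 + $14,241 = $68,305 (over)
Apr 2028–Jun 2028: $24,508 + $14,241 + $106,514 = $145,263 (over)
May 2028–Jul 2028: $14,241 + $106,514 + $47,240 = $167,995 (over)
Jun 2028–Aug 2028: $106,514 + $47,240 + $17,356 = $171,110 (over)
Jul 2028–Sep 2028: $47,240 + $17,356 + $3,177 = $67,773 (over)
Aug 2028–Oct 2028: $17,356 + $3,177 + $132,726 = $153,259 (over)
Sep 2028–Nov 2028: $3,177 + $132,726 + $5,136 = $141,039 (over)
Oct 2028–Dec 2028: $132,726 + $5,136 + $9,625 = $147,487 (over)
Nov 2028–Jan 2029: $5,136 + $9,625 + $1,695 = $16,456 (under)
Dec 2028–Feb 2029: $9,625 + $1,695 + $39,357 = $50,677 (over)
Jan 2029–Mar 2029: $1,695 + $39,357 + $1,537 = $42,589 (over)
10 windows exceed the threshold.

10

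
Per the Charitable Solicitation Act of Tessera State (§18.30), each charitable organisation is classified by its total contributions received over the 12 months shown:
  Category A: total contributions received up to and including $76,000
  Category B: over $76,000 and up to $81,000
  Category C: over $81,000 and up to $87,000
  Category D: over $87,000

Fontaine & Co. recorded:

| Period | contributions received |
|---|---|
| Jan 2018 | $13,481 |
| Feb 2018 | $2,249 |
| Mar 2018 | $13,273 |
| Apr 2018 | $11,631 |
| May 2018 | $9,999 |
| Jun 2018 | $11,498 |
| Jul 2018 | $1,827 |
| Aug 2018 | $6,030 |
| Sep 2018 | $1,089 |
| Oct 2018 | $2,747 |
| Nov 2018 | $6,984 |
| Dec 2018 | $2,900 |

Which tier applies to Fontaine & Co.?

Category C

Total contributions received: $13,481 + $2,249 + $13,273 + $11,631 + $9,999 + $11,498 + $1,827 + $6,030 + $1,089 + $2,747 + $6,984 + $2,900 = $83,708.
$81,000 < $83,708 ≤ $87,000, so Category C applies.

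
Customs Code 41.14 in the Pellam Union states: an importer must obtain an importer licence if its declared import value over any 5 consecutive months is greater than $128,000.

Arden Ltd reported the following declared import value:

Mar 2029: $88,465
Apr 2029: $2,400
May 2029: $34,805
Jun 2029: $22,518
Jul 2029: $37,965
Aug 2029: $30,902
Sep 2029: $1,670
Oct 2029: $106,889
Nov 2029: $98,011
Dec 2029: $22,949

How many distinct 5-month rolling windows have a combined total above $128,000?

5

Mar 2029–Jul 2029: $88,465 + $2,400 + $34,805 + $22,518 + $37,965 = $186,153 (over)
Apr 2029–Aug 2029: $2,400 + $34,805 + $22,518 + $37,965 + $30,902 = $128,590 (over)
May 2029–Sep 2029: $34,805 + $22,518 + $37,965 + $30,902 + $1,670 = $127,860 (under)
Jun 2029–Oct 2029: $22,518 + $37,965 + $30,902 + $1,670 + $106,889 = $199,944 (over)
Jul 2029–Nov 2029: $37,965 + $30,902 + $1,670 + $106,889 + $98,011 = $275,437 (over)
Aug 2029–Dec 2029: $30,902 + $1,670 + $106,889 + $98,011 + $22,949 = $260,421 (over)
5 windows exceed the threshold.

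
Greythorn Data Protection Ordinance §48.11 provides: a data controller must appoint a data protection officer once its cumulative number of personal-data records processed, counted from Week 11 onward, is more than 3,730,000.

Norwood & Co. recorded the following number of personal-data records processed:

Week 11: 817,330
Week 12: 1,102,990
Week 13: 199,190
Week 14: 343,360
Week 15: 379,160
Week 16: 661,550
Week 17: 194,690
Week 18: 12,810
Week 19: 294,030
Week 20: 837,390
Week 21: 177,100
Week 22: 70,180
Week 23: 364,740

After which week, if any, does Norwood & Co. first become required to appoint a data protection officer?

Week 19

Through Week 11: 817,330
Through Week 12: 1,920,320
Through Week 13: 2,119,510
Through Week 14: 2,462,870
Through Week 15: 2,842,030
Through Week 16: 3,503,580
Through Week 17: 3,698,270
Through Week 18: 3,711,080
Through Week 19: 4,005,110 ← exceeds threshold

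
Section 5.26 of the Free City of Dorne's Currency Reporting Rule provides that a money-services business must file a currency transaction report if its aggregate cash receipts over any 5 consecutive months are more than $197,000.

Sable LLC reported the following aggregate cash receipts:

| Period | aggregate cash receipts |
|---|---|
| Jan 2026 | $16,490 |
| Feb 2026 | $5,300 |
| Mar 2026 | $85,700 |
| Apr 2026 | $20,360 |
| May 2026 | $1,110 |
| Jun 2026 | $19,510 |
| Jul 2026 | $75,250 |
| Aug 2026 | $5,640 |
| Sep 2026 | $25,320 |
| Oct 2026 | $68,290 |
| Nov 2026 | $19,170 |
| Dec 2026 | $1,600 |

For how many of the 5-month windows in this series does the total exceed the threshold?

1

Jan 2026–May 2026: $16,490 + $5,300 + $85,700 + $20,360 + $1,110 = $128,960 (under)
Feb 2026–Jun 2026: $5,300 + $85,700 + $20,360 + $1,110 + $19,510 = $131,980 (under)
Mar 2026–Jul 2026: $85,700 + $20,360 + $1,110 + $19,510 + $75,250 = $201,930 (over)
Apr 2026–Aug 2026: $20,360 + $1,110 + $19,510 + $75,250 + $5,640 = $121,870 (under)
May 2026–Sep 2026: $1,110 + $19,510 + $75,250 + $5,640 + $25,320 = $126,830 (under)
Jun 2026–Oct 2026: $19,510 + $75,250 + $5,640 + $25,320 + $68,290 = $194,010 (under)
Jul 2026–Nov 2026: $75,250 + $5,640 + $25,320 + $68,290 + $19,170 = $193,670 (under)
Aug 2026–Dec 2026: $5,640 + $25,320 + $68,290 + $19,170 + $1,600 = $120,020 (under)
1 window exceeds the threshold.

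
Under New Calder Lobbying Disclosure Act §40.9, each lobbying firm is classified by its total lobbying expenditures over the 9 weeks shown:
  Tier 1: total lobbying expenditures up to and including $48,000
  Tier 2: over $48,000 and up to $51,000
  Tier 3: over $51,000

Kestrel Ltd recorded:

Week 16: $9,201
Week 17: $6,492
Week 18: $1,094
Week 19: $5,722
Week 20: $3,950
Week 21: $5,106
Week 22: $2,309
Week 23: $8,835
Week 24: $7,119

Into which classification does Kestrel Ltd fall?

Tier 2

Total lobbying expenditures: $9,201 + $6,492 + $1,094 + $5,722 + $3,950 + $5,106 + $2,309 + $8,835 + $7,119 = $49,828.
$48,000 < $49,828 ≤ $51,000, so Tier 2 applies.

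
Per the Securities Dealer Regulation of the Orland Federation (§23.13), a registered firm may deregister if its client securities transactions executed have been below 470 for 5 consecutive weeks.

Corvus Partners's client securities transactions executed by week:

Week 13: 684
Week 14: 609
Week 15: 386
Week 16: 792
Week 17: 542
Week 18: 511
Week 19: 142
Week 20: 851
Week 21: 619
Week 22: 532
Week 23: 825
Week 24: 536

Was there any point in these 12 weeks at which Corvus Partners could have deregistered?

No

Weeks below 470: Week 15, Week 19.
Longest run of consecutive weeks below the threshold: 1.
1 < 5, so Corvus Partners never became eligible.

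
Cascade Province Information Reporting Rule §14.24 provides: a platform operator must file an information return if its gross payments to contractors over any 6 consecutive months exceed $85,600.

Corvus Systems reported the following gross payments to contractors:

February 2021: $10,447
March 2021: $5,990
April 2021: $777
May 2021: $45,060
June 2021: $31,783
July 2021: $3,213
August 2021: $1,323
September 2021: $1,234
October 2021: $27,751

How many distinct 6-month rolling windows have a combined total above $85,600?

February 2021–July 2021: $10,447 + $5,990 + $777 + $45,060 + $31,783 + $3,213 = $97,270 (over)
March 2021–August 2021: $5,990 + $777 + $45,060 + $31,783 + $3,213 + $1,323 = $88,146 (over)
April 2021–September 2021: $777 + $45,060 + $31,783 + $3,213 + $1,323 + $1,234 = $83,390 (under)
May 2021–October 2021: $45,060 + $31,783 + $3,213 + $1,323 + $1,234 + $27,751 = $110,364 (over)
3 windows exceed the threshold.

3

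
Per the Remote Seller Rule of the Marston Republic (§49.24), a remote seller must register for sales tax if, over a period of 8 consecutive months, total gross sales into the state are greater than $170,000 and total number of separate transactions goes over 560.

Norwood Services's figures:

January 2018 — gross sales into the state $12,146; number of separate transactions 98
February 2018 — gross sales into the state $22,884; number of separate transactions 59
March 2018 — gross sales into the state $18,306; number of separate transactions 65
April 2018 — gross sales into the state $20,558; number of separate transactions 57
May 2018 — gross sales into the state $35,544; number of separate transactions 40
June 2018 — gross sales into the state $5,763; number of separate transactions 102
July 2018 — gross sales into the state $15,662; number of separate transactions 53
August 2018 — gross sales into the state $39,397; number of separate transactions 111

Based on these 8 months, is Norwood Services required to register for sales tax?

Total gross sales into the state: $12,146 + $22,884 + $18,306 + $20,558 + $35,544 + $5,763 + $15,662 + $39,397 = $170,260 (> $170,000).
Total number of separate transactions: 98 + 59 + 65 + 57 + 40 + 102 + 53 + 111 = 585 (> 560).
The test is 'and': both thresholds are exceeded.

Yes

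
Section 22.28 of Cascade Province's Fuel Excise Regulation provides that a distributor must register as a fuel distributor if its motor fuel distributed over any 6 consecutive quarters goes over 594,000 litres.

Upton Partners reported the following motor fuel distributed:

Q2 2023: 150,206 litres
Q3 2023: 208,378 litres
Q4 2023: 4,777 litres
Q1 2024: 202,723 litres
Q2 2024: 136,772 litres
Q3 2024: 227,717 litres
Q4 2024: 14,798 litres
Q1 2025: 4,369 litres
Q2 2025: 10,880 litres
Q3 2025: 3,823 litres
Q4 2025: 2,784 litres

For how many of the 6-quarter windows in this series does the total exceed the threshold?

Q2 2023–Q3 2024: 150,206 litres + 208,378 litres + 4,777 litres + 202,723 litres + 136,772 litres + 227,717 litres = 930,573 litres (over)
Q3 2023–Q4 2024: 208,378 litres + 4,777 litres + 202,723 litres + 136,772 litres + 227,717 litres + 14,798 litres = 795,165 litres (over)
Q4 2023–Q1 2025: 4,777 litres + 202,723 litres + 136,772 litres + 227,717 litres + 14,798 litres + 4,369 litres = 591,156 litres (under)
Q1 2024–Q2 2025: 202,723 litres + 136,772 litres + 227,717 litres + 14,798 litres + 4,369 litres + 10,880 litres = 597,259 litres (over)
Q2 2024–Q3 2025: 136,772 litres + 227,717 litres + 14,798 litres + 4,369 litres + 10,880 litres + 3,823 litres = 398,359 litres (under)
Q3 2024–Q4 2025: 227,717 litres + 14,798 litres + 4,369 litres + 10,880 litres + 3,823 litres + 2,784 litres = 264,371 litres (under)
3 windows exceed the threshold.

3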